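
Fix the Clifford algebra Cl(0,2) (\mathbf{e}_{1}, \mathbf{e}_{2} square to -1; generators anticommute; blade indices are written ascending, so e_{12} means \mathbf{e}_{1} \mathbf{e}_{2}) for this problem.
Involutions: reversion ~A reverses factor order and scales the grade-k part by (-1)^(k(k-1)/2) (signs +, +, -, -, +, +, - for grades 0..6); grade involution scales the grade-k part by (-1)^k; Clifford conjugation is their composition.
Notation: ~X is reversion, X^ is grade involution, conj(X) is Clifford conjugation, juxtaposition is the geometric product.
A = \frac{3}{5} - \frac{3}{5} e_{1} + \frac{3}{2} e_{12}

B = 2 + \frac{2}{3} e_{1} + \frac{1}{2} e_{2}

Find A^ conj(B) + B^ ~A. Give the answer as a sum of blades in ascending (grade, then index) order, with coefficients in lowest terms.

first term: \frac{8}{5} + \frac{31}{20} e_{1} - \frac{13}{10} e_{2} + \frac{27}{10} e_{12}
second term: \frac{4}{5} - \frac{17}{20} e_{1} - \frac{13}{10} e_{2} - \frac{33}{10} e_{12}
Answer: \frac{12}{5} + \frac{7}{10} e_{1} - \frac{13}{5} e_{2} - \frac{3}{5} e_{12}


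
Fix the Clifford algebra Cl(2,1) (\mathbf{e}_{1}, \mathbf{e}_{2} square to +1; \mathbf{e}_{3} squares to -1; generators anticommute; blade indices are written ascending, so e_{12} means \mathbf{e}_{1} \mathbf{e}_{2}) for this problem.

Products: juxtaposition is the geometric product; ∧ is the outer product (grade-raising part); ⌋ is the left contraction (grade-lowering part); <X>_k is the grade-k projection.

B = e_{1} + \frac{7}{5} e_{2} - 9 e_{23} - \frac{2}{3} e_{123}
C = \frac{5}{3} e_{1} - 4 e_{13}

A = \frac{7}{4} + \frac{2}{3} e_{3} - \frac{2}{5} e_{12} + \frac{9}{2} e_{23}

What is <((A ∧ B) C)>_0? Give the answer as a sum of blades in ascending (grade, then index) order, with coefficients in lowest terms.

step 1: \frac{7}{4} e_{1} + \frac{49}{20} e_{2} - \frac{2}{3} e_{13} - \frac{1001}{60} e_{23} + \frac{10}{3} e_{123}
step 2: \frac{67}{12} + \frac{40}{3} e_{2} - \frac{53}{9} e_{3} - \frac{4249}{60} e_{12} + \frac{50}{9} e_{23} - \frac{3241}{180} e_{123}
step 3: \frac{67}{12}
Answer: \frac{67}{12}


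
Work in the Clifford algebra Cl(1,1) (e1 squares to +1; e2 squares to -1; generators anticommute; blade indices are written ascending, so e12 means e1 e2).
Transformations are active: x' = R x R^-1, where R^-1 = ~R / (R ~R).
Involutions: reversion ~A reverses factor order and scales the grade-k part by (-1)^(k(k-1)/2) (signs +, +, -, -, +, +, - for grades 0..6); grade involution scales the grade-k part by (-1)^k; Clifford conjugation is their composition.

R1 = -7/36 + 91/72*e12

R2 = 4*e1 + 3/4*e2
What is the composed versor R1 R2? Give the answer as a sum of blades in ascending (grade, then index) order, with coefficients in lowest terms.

Distribute over the terms of R1 (each basis-blade product reordered to ascending indices, repeated generators contracted through their squares):
(-7/36) R2 = -7/9*e1 - 7/48*e2
(91/72*e12) R2 = -91/96*e1 - 91/18*e2
Summing the partial products and collecting blades:
Answer: -497/288*e1 - 749/144*e2


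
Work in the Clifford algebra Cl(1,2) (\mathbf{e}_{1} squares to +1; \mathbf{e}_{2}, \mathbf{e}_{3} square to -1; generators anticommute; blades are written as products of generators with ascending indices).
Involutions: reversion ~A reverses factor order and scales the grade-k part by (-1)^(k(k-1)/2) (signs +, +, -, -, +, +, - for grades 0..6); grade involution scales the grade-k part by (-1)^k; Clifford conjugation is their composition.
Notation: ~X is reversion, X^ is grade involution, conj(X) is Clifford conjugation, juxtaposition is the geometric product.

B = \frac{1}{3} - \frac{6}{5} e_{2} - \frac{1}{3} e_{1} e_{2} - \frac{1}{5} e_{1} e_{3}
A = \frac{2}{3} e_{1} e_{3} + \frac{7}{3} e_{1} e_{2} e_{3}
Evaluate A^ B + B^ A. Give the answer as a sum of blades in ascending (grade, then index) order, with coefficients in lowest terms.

first term: -\frac{2}{15} - \frac{7}{15} e_{2} + \frac{7}{9} e_{3} + \frac{136}{45} e_{1} e_{3} - \frac{2}{9} e_{2} e_{3} + \frac{1}{45} e_{1} e_{2} e_{3}
second term: -\frac{2}{15} + \frac{7}{15} e_{2} - \frac{7}{9} e_{3} + \frac{136}{45} e_{1} e_{3} + \frac{2}{9} e_{2} e_{3} - \frac{1}{45} e_{1} e_{2} e_{3}
Answer: -\frac{4}{15} + \frac{272}{45} e_{1} e_{3}


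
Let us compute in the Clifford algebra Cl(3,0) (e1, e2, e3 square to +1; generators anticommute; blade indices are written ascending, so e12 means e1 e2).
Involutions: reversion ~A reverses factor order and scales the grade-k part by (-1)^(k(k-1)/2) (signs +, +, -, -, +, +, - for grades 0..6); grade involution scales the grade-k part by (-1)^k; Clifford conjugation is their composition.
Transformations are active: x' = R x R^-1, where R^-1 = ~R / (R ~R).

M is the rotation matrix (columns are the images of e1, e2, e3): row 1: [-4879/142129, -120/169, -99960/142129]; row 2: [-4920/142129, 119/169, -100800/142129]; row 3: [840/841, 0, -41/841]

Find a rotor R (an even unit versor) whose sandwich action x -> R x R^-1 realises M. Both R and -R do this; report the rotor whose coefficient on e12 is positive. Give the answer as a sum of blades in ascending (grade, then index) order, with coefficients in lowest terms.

Method: write R = a + b12*e12 + b13*e13 + b23*e23 with a^2 + b12^2 + b13^2 + b23^2 = 1 (so R^-1 = ~R). Expanding the columns R e_j ~R gives tr M = 4a^2 - 1 and, from the antisymmetric part, M21 - M12 = -4a*b12, M13 - M31 = 4a*b13, M32 - M23 = -4a*b23.
Here tr M = 88271/142129, so a^2 = (1 + tr M)/4 = 57600/142129 and a = ±240/377. Taking a = 240/377: M21 - M12 = 96000/142129, M13 - M31 = -241920/142129, M32 - M23 = 100800/142129, giving b12 = -100/377, b13 = -252/377, b23 = -105/377, i.e. R = 240/377 - 100/377*e12 - 252/377*e13 - 105/377*e23.
Its e12 coefficient is negative, so report the other preimage -R.
Answer: -240/377 + 100/377*e12 + 252/377*e13 + 105/377*e23. Sheet selection: the two-to-one cover makes ±R indistinguishable at the matrix level (trace 88271/142129), so uniqueness comes from the required sign on e12.


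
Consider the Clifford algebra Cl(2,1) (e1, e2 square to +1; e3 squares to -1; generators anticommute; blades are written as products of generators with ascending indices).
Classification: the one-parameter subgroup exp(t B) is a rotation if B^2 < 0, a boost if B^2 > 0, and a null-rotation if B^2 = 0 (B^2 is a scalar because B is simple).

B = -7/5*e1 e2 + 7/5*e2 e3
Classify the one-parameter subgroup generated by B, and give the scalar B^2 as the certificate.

B^2 term by term: the squares give (-7/5)^2*(e1 e2)^2 + (7/5)^2*(e2 e3)^2 = 49/25*(-1) + 49/25*(+1) = 0 (each basis 2-blade squares to minus the product of its generators' squares); cross terms between blades sharing an index anticommute and cancel. So B^2 = 0.
Answer: null-rotation, certificate B^2 = 0. Key observation: B^2 = 0 is a conjugation invariant, so its sign decides the class regardless of the surface form of B.


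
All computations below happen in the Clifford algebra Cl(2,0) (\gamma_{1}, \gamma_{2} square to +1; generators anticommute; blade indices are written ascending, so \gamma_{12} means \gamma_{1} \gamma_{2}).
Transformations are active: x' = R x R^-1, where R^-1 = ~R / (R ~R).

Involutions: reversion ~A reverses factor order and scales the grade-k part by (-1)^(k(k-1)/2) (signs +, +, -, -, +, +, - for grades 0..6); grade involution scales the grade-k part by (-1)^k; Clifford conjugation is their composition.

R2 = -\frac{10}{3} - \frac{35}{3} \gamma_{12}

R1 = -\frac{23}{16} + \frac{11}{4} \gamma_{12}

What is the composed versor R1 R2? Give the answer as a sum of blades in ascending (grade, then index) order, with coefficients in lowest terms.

Distribute over the terms of R1 (each basis-blade product reordered to ascending indices, repeated generators contracted through their squares):
(-\frac{23}{16}) R2 = \frac{115}{24} + \frac{805}{48} \gamma_{12}
(\frac{11}{4} \gamma_{12}) R2 = \frac{385}{12} - \frac{55}{6} \gamma_{12}
Summing the partial products and collecting blades:
Answer: \frac{295}{8} + \frac{365}{48} \gamma_{12}


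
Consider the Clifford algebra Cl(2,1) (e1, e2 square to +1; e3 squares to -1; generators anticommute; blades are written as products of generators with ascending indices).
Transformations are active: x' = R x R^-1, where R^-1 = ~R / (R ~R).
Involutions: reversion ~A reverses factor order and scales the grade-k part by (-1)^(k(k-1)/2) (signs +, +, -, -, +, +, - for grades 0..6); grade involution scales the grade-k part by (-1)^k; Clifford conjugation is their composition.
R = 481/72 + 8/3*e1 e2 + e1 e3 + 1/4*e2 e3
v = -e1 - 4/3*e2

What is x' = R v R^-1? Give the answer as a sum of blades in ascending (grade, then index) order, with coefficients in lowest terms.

~R = 481/72 - 8/3*e1 e2 - e1 e3 - 1/4*e2 e3, and R ~R = 262717/5184, so R^-1 = ~R / (262717/5184).
R v = -737/72*e1 - 337/54*e2 + 4/3*e3 + 13/12*e1 e2 e3
Answer: -4935/2887*e1 - 2332/8661*e2 + 1344/2887*e3


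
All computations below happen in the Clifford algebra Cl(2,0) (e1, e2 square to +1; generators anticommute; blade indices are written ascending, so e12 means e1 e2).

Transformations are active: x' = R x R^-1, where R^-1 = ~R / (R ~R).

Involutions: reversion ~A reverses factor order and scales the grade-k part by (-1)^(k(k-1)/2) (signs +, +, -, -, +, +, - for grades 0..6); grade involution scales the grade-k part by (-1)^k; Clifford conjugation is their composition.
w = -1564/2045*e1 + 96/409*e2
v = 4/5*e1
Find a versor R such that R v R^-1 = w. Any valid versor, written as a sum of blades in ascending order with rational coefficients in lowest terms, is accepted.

Equal squares first: v^2 = w^2 = 16/25. Then v + w = 72/2045*e1 + 96/409*e2 is a versor taking v to w, provided it is invertible.
Answer: 72/2045*e1 + 96/409*e2


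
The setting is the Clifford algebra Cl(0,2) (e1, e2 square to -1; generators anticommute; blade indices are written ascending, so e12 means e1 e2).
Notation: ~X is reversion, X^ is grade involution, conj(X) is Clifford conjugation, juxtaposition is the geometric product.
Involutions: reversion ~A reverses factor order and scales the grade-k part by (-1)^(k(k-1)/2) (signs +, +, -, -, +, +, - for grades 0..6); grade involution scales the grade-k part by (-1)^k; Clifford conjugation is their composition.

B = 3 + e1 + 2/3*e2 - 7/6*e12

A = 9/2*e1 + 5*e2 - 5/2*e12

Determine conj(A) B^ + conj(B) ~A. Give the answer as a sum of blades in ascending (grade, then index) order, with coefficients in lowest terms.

first term: -59/12 - 6*e1 - 91/4*e2 + 11/2*e12
second term: 59/12 + 6*e1 + 91/4*e2 + 11/2*e12
Answer: 11*e12


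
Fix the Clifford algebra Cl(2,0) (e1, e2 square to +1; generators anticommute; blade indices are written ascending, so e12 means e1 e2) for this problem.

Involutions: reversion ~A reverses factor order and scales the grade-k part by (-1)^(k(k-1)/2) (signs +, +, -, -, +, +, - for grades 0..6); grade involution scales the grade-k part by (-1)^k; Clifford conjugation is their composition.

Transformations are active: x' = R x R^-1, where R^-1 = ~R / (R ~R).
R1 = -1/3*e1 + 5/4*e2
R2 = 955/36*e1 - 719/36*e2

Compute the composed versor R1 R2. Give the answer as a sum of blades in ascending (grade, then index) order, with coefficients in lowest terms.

Distribute over the terms of R1 (each basis-blade product reordered to ascending indices, repeated generators contracted through their squares):
(-1/3*e1) R2 = -955/108 + 719/108*e12
(5/4*e2) R2 = -3595/144 - 4775/144*e12
Summing the partial products and collecting blades:
Answer: -14605/432 - 11449/432*e12


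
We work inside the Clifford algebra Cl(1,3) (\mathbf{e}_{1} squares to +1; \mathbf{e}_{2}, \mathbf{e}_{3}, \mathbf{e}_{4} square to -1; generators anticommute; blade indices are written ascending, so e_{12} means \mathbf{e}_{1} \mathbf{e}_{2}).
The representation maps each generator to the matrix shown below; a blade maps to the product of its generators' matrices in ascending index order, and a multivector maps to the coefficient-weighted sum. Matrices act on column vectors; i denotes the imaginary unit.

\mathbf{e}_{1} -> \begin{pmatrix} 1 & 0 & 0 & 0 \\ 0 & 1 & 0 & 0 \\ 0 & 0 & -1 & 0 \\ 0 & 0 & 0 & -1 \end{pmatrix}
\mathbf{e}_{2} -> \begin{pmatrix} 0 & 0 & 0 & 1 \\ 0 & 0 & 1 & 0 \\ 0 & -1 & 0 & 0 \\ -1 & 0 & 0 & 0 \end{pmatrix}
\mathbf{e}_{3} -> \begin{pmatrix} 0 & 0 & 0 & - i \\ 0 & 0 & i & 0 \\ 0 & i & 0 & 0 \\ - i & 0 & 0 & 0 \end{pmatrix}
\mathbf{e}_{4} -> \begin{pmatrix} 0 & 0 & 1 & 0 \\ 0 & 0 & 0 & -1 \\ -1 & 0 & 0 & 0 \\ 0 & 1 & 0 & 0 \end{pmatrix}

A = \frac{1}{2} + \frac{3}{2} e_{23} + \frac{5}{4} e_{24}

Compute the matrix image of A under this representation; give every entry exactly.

Bivector images (products of the table entries): rho(e_{23}) = rho(\mathbf{e}_{2})rho(\mathbf{e}_{3}) = \begin{pmatrix} - i & 0 & 0 & 0 \\ 0 & i & 0 & 0 \\ 0 & 0 & - i & 0 \\ 0 & 0 & 0 & i \end{pmatrix}; rho(e_{24}) = rho(\mathbf{e}_{2})rho(\mathbf{e}_{4}) = \begin{pmatrix} 0 & 1 & 0 & 0 \\ -1 & 0 & 0 & 0 \\ 0 & 0 & 0 & 1 \\ 0 & 0 & -1 & 0 \end{pmatrix}.
M = (\frac{1}{2})*1 + (\frac{3}{2})*rho(e_{23}) + (\frac{5}{4})*rho(e_{24}), summed entrywise (1 is the identity matrix):
Answer: \begin{pmatrix} \frac{1}{2} - \frac{3 i}{2} & \frac{5}{4} & 0 & 0 \\ - \frac{5}{4} & \frac{1}{2} + \frac{3 i}{2} & 0 & 0 \\ 0 & 0 & \frac{1}{2} - \frac{3 i}{2} & \frac{5}{4} \\ 0 & 0 & - \frac{5}{4} & \frac{1}{2} + \frac{3 i}{2} \end{pmatrix}


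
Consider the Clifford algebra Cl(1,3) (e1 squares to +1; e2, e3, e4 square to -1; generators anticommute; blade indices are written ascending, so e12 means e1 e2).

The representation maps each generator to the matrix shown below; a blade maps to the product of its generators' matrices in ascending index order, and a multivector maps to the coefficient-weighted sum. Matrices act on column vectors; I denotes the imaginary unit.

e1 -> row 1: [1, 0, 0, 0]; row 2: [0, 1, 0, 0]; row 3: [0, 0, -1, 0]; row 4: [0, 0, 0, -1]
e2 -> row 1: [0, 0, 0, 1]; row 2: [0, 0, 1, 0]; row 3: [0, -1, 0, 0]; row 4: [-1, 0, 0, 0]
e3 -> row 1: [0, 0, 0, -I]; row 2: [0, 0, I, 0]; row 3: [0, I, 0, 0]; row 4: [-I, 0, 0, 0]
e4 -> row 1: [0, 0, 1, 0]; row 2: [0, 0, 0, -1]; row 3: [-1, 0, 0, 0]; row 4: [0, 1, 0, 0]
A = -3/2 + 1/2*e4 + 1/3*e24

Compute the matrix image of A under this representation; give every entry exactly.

Bivector images (products of the table entries): rho(e24) = rho(e2)rho(e4) = row 1: [0, 1, 0, 0]; row 2: [-1, 0, 0, 0]; row 3: [0, 0, 0, 1]; row 4: [0, 0, -1, 0].
M = (-3/2)*1 + (1/2)*rho(e4) + (1/3)*rho(e24), summed entrywise (1 is the identity matrix):
Answer: row 1: [-3/2, 1/3, 1/2, 0]; row 2: [-1/3, -3/2, 0, -1/2]; row 3: [-1/2, 0, -3/2, 1/3]; row 4: [0, 1/2, -1/3, -3/2]


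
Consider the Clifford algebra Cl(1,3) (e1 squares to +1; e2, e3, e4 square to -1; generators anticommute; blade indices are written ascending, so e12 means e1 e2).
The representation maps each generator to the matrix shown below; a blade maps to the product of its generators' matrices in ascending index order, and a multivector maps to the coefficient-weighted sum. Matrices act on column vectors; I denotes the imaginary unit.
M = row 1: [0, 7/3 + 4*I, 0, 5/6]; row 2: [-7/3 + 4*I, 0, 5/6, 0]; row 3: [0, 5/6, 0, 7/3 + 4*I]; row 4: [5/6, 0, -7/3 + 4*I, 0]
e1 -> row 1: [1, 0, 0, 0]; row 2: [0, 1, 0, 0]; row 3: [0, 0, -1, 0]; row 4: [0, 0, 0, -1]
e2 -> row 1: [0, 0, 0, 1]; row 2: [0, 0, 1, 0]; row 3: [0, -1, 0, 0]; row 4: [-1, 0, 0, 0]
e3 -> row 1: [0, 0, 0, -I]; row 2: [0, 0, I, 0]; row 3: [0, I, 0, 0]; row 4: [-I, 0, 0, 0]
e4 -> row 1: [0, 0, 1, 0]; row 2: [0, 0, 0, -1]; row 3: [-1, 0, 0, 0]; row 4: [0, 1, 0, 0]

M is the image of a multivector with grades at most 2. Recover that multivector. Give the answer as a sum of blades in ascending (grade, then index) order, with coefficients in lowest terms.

Method: the blade images are trace-orthogonal — tr(rho(e_A) rho(e_B)^-1) = 4 if A = B and 0 otherwise — and rho(e_A)^-1 = (e_A)^2 * rho(e_A) with (e_A)^2 = +1 or -1, so the coefficient of e_A in the preimage is (e_A)^2 * tr(M rho(e_A))/4.
Nonzero projections over blades of grade <= 2: e12: (e12)^2 = +1, tr(M rho(e12)) = 10/3, coefficient 5/6; e24: (e24)^2 = -1, tr(M rho(e24)) = -28/3, coefficient 7/3; e34: (e34)^2 = -1, tr(M rho(e34)) = 16, coefficient -4. Every other blade of grade <= 2 projects to 0.
Answer: 5/6*e12 + 7/3*e24 - 4*e34


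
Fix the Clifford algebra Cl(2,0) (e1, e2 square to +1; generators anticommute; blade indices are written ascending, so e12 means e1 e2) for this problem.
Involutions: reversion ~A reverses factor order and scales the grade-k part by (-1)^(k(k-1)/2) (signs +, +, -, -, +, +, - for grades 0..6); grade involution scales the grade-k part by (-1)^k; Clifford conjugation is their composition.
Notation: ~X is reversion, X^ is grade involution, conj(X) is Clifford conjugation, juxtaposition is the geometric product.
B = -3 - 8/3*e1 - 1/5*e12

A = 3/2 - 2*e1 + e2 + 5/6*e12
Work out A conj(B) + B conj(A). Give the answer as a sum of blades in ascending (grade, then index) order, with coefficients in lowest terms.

first term: -10 + 49/5*e1 - 253/45*e2 - 73/15*e12
second term: -10 - 49/5*e1 + 253/45*e2 + 73/15*e12
Answer: -20


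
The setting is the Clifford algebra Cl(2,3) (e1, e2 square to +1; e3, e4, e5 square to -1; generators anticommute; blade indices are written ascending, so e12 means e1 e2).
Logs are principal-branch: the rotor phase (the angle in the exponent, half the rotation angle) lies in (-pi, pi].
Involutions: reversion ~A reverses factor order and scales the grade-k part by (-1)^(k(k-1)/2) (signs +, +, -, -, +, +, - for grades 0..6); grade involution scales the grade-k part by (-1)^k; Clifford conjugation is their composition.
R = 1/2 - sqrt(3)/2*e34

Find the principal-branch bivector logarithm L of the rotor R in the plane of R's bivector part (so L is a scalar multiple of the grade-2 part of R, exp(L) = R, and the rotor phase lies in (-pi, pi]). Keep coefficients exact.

The scalar part of R is 1/2, which fixes the principal-branch rotor phase; the unit plane is then the bivector part divided by the sine of that phase, and L is that plane scaled by the phase.
Concretely: cos(phase) = 1/2 gives phase = ±pi/3, and since phase/sin(phase) is even the sign is immaterial: L = (phase/sin(phase)) * <R>_2 = (2*sqrt(3)*pi/9) * <R>_2.
Answer: -pi/3*e34


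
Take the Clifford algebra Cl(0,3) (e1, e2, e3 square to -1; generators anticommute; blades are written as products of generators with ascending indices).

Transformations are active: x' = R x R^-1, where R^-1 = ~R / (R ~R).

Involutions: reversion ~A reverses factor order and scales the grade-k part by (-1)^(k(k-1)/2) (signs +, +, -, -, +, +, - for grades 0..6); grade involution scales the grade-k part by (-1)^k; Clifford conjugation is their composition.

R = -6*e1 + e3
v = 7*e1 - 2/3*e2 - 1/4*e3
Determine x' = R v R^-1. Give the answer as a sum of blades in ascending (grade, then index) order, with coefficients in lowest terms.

~R = -6*e1 + e3, and R ~R = -37, so R^-1 = ~R / (-37).
R v = 169/4 + 4*e1 e2 - 11/2*e1 e3 + 2/3*e2 e3
Answer: 248/37*e1 + 2/3*e2 - 301/148*e3


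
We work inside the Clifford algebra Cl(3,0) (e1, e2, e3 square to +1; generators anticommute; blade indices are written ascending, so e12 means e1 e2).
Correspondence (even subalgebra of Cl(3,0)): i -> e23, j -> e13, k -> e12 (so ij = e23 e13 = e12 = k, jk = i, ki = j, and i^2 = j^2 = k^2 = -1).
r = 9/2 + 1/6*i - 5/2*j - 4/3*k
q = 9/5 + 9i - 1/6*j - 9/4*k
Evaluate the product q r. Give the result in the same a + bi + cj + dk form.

In blades: q = 9/5 - 9/4*e12 - 1/6*e13 + 9*e23, r = 9/2 - 4/3*e12 - 5/2*e13 + 1/6*e23.
Distribute q over r term by term (generator squares from the signature, products reordered to ascending indices): (9/5)*r = 81/10 - 12/5*e12 - 9/2*e13 + 3/10*e23; (-9/4*e12)*r = -3 - 81/8*e12 - 3/8*e13 - 45/8*e23; (-1/6*e13)*r = -5/12 + 1/36*e12 - 3/4*e13 + 2/9*e23; (9*e23)*r = -3/2 - 45/2*e12 + 12*e13 + 81/2*e23.
Sum: 191/60 - 12599/360*e12 + 51/8*e13 + 12743/360*e23; translating back through the correspondence:
Answer: 191/60 + 12743/360*i + 51/8*j - 12599/360*k


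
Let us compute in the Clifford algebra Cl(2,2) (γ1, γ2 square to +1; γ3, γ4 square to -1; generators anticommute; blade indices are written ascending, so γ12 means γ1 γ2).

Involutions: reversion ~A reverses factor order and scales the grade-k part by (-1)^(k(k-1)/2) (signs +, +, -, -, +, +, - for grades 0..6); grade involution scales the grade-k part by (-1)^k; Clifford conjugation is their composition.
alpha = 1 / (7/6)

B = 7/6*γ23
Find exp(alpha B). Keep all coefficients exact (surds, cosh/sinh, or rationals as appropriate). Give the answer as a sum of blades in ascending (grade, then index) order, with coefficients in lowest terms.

B^2 = (7/6)^2*(γ23)^2 = 49/36*(+1) = 49/36 (a basis 2-blade squares to minus the product of its generators' squares).
B^2 = 49/36 — B^2 > 0, so the exponential closes hyperbolically: l = 7/6, alpha*l = 1, so exp(alpha B) = cosh(1) + (sinh(1)/(7/6))*B = cosh(1) + (6*sinh(1)/7)*B.
Answer: cosh(1) + sinh(1)*γ23


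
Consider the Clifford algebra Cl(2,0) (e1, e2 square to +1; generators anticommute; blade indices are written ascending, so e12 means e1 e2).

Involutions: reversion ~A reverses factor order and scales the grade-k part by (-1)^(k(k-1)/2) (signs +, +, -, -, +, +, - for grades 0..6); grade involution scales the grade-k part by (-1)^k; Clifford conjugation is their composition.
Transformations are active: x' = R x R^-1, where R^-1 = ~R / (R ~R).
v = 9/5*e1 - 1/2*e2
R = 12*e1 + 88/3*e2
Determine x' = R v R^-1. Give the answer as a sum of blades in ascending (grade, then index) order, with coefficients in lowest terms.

~R = 12*e1 + 88/3*e2, and R ~R = 9040/9, so R^-1 = ~R / (9040/9).
R v = 104/15 - 294/5*e12
Answer: -4617/2825*e1 + 5113/5650*e2


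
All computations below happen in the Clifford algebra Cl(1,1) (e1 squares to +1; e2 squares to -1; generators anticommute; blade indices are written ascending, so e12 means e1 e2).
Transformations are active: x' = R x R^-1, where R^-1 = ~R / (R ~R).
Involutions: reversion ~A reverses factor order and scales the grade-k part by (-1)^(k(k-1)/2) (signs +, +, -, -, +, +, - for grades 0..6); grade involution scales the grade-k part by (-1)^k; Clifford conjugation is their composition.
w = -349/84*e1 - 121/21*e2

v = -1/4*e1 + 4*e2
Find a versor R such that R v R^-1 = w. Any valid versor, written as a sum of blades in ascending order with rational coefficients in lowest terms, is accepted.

A norm check does it: q(v) = q(w) = -255/16, hence R = v + w = -185/42*e1 - 37/21*e2 realises the map — parallel part kept, (v - w)/2 negated, v carried to w.
Answer: -185/42*e1 - 37/21*e2


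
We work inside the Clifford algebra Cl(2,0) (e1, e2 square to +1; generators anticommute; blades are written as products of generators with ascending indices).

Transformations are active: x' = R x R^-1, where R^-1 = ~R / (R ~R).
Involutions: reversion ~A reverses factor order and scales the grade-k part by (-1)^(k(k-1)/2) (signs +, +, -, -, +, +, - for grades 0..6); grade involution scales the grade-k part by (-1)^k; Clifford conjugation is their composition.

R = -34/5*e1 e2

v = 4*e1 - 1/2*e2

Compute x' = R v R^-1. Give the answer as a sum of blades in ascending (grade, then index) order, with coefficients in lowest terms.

~R = 34/5*e1 e2, and R ~R = 1156/25, so R^-1 = ~R / (1156/25).
R v = 17/5*e1 + 136/5*e2
Answer: -4*e1 + 1/2*e2


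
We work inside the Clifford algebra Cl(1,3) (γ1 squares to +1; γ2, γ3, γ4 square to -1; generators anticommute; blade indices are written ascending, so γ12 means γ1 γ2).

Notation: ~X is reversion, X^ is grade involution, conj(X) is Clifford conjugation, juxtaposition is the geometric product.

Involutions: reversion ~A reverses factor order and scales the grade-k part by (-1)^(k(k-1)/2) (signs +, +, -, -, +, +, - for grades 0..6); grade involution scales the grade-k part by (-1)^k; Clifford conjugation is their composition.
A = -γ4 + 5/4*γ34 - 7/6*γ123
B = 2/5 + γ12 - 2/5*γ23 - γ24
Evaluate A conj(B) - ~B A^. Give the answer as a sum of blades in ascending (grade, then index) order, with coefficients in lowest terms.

first term: 7/15*γ1 - γ2 + 7/6*γ3 - 2/5*γ4 - 5/4*γ23 + 1/2*γ24 + 1/2*γ34 - 7/15*γ123 + γ124 - 7/6*γ134 - 2/5*γ234 - 5/4*γ1234
second term: -7/15*γ1 - γ2 - 7/6*γ3 + 2/5*γ4 + 5/4*γ23 - 1/2*γ24 + 1/2*γ34 + 7/15*γ123 - γ124 - 7/6*γ134 + 2/5*γ234 - 5/4*γ1234
Answer: 14/15*γ1 + 7/3*γ3 - 4/5*γ4 - 5/2*γ23 + γ24 - 14/15*γ123 + 2*γ124 - 4/5*γ234


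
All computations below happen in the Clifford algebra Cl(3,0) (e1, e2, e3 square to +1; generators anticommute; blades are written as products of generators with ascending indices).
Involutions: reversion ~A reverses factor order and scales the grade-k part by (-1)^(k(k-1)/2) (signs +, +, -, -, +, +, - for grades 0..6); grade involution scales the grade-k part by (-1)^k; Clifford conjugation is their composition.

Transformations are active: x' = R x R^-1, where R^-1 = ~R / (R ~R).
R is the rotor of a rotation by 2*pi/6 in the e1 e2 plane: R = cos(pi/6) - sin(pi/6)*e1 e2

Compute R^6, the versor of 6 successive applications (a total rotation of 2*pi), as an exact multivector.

Half-angle bookkeeping: 6 applications in e1 e2 add up to rotor phase 6*pi/6 = pi, so R^6 = cos(pi) - sin(pi)*e1 e2.
cos(pi) = -1 and sin(pi) = 0, so R^6 = -1. The total rotation 2*pi is 1 full turn, so every vector returns to itself, yet the rotor is -1, on the OTHER sheet of the double cover (an odd number of 2*pi turns).
Answer: -1


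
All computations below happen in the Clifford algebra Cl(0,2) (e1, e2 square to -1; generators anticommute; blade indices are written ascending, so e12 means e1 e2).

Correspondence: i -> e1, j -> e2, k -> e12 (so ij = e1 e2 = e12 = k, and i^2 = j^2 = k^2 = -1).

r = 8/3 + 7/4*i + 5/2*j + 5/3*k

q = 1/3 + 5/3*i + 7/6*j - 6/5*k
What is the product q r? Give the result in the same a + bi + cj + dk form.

In blades: q = 1/3 + 5/3*e1 + 7/6*e2 - 6/5*e12, r = 8/3 + 7/4*e1 + 5/2*e2 + 5/3*e12.
Distribute q over r term by term (generator squares from the signature, products reordered to ascending indices): (1/3)*r = 8/9 + 7/12*e1 + 5/6*e2 + 5/9*e12; (5/3*e1)*r = -35/12 + 40/9*e1 - 25/9*e2 + 25/6*e12; (7/6*e2)*r = -35/12 + 35/18*e1 + 28/9*e2 - 49/24*e12; (-6/5*e12)*r = 2 + 3*e1 - 21/10*e2 - 16/5*e12.
Sum: -53/18 + 359/36*e1 - 14/15*e2 - 187/360*e12; translating back through the correspondence:
Answer: -53/18 + 359/36*i - 14/15*j - 187/360*k


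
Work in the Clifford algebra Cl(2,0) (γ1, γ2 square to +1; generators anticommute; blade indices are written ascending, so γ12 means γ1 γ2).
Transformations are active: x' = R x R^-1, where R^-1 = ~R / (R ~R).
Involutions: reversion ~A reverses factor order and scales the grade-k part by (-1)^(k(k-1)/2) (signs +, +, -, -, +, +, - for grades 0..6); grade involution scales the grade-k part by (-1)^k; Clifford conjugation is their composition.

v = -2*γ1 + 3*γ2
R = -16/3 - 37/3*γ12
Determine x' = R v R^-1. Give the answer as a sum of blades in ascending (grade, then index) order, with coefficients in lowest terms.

~R = -16/3 + 37/3*γ12, and R ~R = 1625/9, so R^-1 = ~R / (1625/9).
R v = -79/3*γ1 - 122/3*γ2
Answer: 5778/1625*γ1 - 971/1625*γ2


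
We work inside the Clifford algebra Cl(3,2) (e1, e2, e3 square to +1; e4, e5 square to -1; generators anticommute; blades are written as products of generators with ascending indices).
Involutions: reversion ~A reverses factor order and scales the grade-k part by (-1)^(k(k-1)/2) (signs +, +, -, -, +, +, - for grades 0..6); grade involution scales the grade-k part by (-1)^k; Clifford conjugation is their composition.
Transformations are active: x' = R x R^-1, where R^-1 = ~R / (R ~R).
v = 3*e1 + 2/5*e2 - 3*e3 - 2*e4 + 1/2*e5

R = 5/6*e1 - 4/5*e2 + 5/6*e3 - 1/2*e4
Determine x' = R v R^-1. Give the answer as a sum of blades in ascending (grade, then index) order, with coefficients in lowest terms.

~R = 5/6*e1 - 4/5*e2 + 5/6*e3 - 1/2*e4, and R ~R = 1601/900, so R^-1 = ~R / (1601/900).
R v = -33/25 + 41/15*e1 e2 - 5*e1 e3 - 1/6*e1 e4 + 5/12*e1 e5 + 31/15*e2 e3 + 9/5*e2 e4 - 2/5*e2 e5 - 19/6*e3 e4 + 5/12*e3 e5 - 1/4*e4 e5
Answer: -6783/1601*e1 + 6302/8005*e2 + 2823/1601*e3 + 4390/1601*e4 - 1/2*e5


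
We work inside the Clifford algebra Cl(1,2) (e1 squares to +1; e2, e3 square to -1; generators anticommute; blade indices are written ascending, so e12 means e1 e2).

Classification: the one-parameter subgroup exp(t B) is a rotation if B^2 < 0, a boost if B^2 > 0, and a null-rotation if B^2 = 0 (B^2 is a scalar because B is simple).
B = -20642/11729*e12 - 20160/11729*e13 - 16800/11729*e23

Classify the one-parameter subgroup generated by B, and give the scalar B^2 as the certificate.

B^2 term by term: the squares give (-20642/11729)^2*(e12)^2 + (-20160/11729)^2*(e13)^2 + (-16800/11729)^2*(e23)^2 = 426092164/137569441*(+1) + 406425600/137569441*(+1) + 282240000/137569441*(-1) = 4 (each basis 2-blade squares to minus the product of its generators' squares); cross terms between blades sharing an index anticommute and cancel. So B^2 = 4.
Answer: boost, certificate B^2 = 4. B^2 = 4 is basis-independent, so its sign is the whole story.


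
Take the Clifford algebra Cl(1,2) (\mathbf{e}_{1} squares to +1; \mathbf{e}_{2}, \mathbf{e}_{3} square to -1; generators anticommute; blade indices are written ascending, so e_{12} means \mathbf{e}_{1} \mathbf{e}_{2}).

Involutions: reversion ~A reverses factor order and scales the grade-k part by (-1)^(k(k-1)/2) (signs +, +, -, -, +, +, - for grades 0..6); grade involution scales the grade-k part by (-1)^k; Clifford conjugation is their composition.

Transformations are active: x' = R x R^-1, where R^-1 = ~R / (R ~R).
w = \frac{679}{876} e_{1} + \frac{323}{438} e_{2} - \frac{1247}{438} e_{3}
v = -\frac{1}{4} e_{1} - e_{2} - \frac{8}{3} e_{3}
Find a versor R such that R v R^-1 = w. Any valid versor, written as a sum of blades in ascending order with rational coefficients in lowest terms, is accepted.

Why this works: both vectors square to -\frac{1159}{144}, so q(v) = q(w) and R = v + w = \frac{115}{219} e_{1} - \frac{115}{438} e_{2} - \frac{805}{146} e_{3} carries v to w — its own direction survives, the complement (v - w)/2 flips.
Answer: \frac{115}{219} e_{1} - \frac{115}{438} e_{2} - \frac{805}{146} e_{3}


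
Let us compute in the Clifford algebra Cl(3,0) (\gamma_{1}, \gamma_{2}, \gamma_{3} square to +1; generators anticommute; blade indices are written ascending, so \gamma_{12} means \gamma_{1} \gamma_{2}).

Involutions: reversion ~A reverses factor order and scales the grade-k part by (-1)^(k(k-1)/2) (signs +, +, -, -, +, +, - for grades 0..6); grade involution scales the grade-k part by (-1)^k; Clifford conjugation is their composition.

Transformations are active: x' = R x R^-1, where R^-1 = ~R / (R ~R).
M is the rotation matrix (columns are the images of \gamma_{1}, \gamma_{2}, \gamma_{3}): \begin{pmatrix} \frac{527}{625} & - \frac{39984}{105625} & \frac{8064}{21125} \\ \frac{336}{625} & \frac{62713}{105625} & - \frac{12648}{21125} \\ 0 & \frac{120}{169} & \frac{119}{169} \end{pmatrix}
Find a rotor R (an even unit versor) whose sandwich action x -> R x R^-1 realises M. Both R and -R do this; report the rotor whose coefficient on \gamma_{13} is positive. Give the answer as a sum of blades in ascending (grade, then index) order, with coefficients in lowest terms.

Method: write R = a + b12*\gamma_{12} + b13*\gamma_{13} + b23*\gamma_{23} with a^2 + b12^2 + b13^2 + b23^2 = 1 (so R^-1 = ~R). Expanding the columns R e_j ~R gives tr M = 4a^2 - 1 and, from the antisymmetric part, M21 - M12 = -4a*b12, M13 - M31 = 4a*b13, M32 - M23 = -4a*b23.
Here tr M = \frac{226151}{105625}, so a^2 = (1 + tr M)/4 = \frac{82944}{105625} and a = ±\frac{288}{325}. Taking a = \frac{288}{325}: M21 - M12 = \frac{96768}{105625}, M13 - M31 = \frac{8064}{21125}, M32 - M23 = \frac{27648}{21125}, giving b12 = -\frac{84}{325}, b13 = \frac{7}{65}, b23 = -\frac{24}{65}, i.e. R = \frac{288}{325} - \frac{84}{325} \gamma_{12} + \frac{7}{65} \gamma_{13} - \frac{24}{65} \gamma_{23}.
Its \gamma_{13} coefficient is already positive.
Answer: \frac{288}{325} - \frac{84}{325} \gamma_{12} + \frac{7}{65} \gamma_{13} - \frac{24}{65} \gamma_{23}. Sheet selection: the two-to-one cover makes ±R indistinguishable at the matrix level (trace \frac{226151}{105625}), so uniqueness comes from the required sign on \gamma_{13}.


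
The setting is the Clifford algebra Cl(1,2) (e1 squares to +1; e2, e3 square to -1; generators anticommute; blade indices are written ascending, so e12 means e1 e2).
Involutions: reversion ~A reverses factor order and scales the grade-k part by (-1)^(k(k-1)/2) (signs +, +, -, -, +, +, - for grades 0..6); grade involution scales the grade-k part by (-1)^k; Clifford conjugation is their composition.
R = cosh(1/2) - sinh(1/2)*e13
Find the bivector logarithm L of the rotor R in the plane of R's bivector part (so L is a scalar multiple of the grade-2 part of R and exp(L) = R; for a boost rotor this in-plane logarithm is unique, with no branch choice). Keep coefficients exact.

The scalar part of R is cosh(1/2), which determines |rapidity| via cosh; the sign lives in the bivector part, and pairing them (bivector part over sinh of the rapidity = the plane) gives the unique in-plane L = rapidity * plane.
Concretely: cosh(rapidity) = cosh(1/2) gives rapidity = ±1/2, and since rapidity/sinh(rapidity) is even the sign is immaterial: L = (rapidity/sinh(rapidity)) * <R>_2 = (1/(2*sinh(1/2))) * <R>_2.
Answer: -1/2*e13


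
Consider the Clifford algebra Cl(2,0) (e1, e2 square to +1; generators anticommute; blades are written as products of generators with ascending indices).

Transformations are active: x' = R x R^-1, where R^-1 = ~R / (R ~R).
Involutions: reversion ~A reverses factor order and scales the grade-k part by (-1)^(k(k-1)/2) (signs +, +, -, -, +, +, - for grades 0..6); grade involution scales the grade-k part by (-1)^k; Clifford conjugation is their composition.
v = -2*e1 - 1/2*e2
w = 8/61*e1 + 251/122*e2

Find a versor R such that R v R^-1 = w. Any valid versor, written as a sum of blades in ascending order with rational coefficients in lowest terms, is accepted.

Here q(v) = q(w) = 17/4; the classical choice R = v + w = -114/61*e1 + 95/61*e2 then realises v -> w under the sandwich.
Answer: -114/61*e1 + 95/61*e2


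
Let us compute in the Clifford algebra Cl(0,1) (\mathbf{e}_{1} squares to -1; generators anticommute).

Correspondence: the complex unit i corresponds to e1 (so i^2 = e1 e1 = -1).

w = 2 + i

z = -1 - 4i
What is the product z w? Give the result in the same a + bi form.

In blades: z = -1 - 4 e_{1}, w = 2 + e_{1}.
Distribute z over w term by term (generator squares from the signature, products reordered to ascending indices): (-1)*w = -2 - e_{1}; (-4 e_{1})*w = 4 - 8 e_{1}.
Sum: 2 - 9 e_{1}; translating back through the correspondence:
Answer: 2 - 9i


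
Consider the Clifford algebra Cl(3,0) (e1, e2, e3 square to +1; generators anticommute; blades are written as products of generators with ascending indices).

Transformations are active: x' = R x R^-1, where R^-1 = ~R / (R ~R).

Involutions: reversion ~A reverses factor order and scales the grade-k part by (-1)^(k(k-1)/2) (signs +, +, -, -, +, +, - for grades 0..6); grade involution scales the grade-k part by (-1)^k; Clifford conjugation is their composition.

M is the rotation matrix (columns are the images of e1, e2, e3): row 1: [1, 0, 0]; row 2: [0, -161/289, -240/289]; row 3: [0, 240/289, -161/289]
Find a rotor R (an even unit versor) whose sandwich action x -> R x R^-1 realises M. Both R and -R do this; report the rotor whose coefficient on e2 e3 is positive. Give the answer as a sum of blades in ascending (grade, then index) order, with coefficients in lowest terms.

Method: write R = a + b12*e1 e2 + b13*e1 e3 + b23*e2 e3 with a^2 + b12^2 + b13^2 + b23^2 = 1 (so R^-1 = ~R). Expanding the columns R e_j ~R gives tr M = 4a^2 - 1 and, from the antisymmetric part, M21 - M12 = -4a*b12, M13 - M31 = 4a*b13, M32 - M23 = -4a*b23.
Here tr M = -33/289, so a^2 = (1 + tr M)/4 = 64/289 and a = ±8/17. Taking a = 8/17: M21 - M12 = 0, M13 - M31 = 0, M32 - M23 = 480/289, giving b12 = 0, b13 = 0, b23 = -15/17, i.e. R = 8/17 - 15/17*e2 e3.
Its e2 e3 coefficient is negative, so report the other preimage -R.
Answer: -8/17 + 15/17*e2 e3. Key observation: the double cover Spin(3) -> SO(3) sends R and -R to the same matrix (trace -33/289 here), so the stated sign of the e2 e3 coefficient is what selects one sheet.


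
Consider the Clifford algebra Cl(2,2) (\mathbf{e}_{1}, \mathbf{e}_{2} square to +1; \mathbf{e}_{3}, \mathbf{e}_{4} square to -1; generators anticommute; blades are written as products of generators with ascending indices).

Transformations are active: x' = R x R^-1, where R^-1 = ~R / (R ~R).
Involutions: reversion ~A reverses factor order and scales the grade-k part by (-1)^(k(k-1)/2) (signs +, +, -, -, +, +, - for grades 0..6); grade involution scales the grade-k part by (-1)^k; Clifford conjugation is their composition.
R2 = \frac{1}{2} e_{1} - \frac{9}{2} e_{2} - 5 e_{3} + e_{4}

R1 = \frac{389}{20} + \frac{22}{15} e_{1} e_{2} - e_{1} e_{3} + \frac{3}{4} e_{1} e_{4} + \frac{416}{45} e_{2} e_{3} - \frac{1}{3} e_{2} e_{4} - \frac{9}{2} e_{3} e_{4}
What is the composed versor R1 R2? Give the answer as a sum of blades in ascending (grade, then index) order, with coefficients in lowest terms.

Distribute over the terms of R2 (each basis-blade product reordered to ascending indices, repeated generators contracted through their squares):
R1 (\frac{1}{2} e_{1}) = \frac{389}{40} e_{1} - \frac{11}{15} e_{2} + \frac{1}{2} e_{3} - \frac{3}{8} e_{4} + \frac{208}{45} e_{1} e_{2} e_{3} - \frac{1}{6} e_{1} e_{2} e_{4} - \frac{9}{4} e_{1} e_{3} e_{4}
R1 (-\frac{9}{2} e_{2}) = -\frac{33}{5} e_{1} - \frac{3501}{40} e_{2} + \frac{208}{5} e_{3} - \frac{3}{2} e_{4} - \frac{9}{2} e_{1} e_{2} e_{3} + \frac{27}{8} e_{1} e_{2} e_{4} + \frac{81}{4} e_{2} e_{3} e_{4}
R1 (-5 e_{3}) = -5 e_{1} + \frac{416}{9} e_{2} - \frac{389}{4} e_{3} + \frac{45}{2} e_{4} - \frac{22}{3} e_{1} e_{2} e_{3} + \frac{15}{4} e_{1} e_{3} e_{4} - \frac{5}{3} e_{2} e_{3} e_{4}
R1 (e_{4}) = -\frac{3}{4} e_{1} + \frac{1}{3} e_{2} + \frac{9}{2} e_{3} + \frac{389}{20} e_{4} + \frac{22}{15} e_{1} e_{2} e_{4} - e_{1} e_{3} e_{4} + \frac{416}{45} e_{2} e_{3} e_{4}
Summing the partial products and collecting blades:
Answer: -\frac{21}{8} e_{1} - \frac{15013}{360} e_{2} - \frac{1013}{20} e_{3} + \frac{1603}{40} e_{4} - \frac{649}{90} e_{1} e_{2} e_{3} + \frac{187}{40} e_{1} e_{2} e_{4} + \frac{1}{2} e_{1} e_{3} e_{4} + \frac{5009}{180} e_{2} e_{3} e_{4}


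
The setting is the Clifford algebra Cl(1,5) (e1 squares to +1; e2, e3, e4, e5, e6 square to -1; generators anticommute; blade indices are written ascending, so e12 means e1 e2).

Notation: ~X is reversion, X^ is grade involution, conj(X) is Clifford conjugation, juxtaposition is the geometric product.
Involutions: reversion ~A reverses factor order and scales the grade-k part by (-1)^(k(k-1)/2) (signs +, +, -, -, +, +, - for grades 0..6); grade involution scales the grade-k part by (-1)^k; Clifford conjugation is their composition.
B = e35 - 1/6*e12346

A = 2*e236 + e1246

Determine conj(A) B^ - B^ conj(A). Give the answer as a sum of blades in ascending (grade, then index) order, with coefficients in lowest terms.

first term: -1/6*e3 + 1/3*e14 - 2*e256 - e123456
second term: -1/6*e3 + 1/3*e14 + 2*e256 - e123456
Answer: -4*e256


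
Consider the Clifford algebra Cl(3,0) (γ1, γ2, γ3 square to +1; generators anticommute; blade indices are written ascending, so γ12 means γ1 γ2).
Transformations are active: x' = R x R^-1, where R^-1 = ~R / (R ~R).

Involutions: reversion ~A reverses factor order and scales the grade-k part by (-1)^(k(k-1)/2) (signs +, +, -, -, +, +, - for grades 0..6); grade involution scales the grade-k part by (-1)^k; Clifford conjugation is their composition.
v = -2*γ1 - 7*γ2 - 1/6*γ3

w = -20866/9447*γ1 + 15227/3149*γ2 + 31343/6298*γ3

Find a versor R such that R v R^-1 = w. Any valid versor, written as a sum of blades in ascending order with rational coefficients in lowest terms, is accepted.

Sketch: the shared square 1909/36 makes R = v + w = -39760/9447*γ1 - 6816/3149*γ2 + 45440/9447*γ3 the natural versor; its sandwich fixes that direction, negates (v - w)/2, and sends v to w.
Answer: -39760/9447*γ1 - 6816/3149*γ2 + 45440/9447*γ3
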